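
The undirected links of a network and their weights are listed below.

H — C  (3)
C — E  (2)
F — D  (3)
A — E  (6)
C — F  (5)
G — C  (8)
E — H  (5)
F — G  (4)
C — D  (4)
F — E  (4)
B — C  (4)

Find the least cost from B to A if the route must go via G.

Shortest B→G: B–C–G = 12
Best G to A: G–F–E–A costing 14
Total via G: 12 + 14 = 26.

26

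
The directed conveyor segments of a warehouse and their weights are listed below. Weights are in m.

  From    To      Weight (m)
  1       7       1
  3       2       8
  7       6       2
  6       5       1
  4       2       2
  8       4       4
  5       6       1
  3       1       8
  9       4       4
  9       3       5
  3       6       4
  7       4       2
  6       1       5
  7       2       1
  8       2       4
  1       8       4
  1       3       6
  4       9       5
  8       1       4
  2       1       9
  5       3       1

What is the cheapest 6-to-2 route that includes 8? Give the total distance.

13 m

Shortest 6→8: 6 → 1 → 8 = 9
Best 8 to 2: 8 → 2 costing 4
Total via 8: 9 + 4 = 13 m.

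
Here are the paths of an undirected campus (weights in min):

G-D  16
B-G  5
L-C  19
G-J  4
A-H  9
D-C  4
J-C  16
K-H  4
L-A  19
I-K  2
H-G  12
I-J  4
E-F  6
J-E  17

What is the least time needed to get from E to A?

36 min

Enumerating some paths:
E–J–I–K–H–A: 17+4+2+4+9 = 36
E–J–G–H–A: 17+4+12+9 = 42
The minimum is 36 min via E–J–I–K–H–A.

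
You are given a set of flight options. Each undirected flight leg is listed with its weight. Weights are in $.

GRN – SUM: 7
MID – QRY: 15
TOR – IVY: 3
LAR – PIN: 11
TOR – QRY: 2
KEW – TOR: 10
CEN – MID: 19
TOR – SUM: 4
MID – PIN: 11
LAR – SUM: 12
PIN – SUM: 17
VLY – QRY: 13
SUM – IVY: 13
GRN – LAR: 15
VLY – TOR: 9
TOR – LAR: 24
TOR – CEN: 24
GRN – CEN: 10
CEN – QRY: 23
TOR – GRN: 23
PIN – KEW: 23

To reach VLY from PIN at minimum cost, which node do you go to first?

Compare a few routes:
PIN - SUM - TOR - VLY: 17+4+9 = 30
PIN - LAR - SUM - TOR - VLY: 11+12+4+9 = 36
PIN - SUM - TOR - QRY - VLY: 17+4+2+13 = 36
The minimum is $30 via PIN - SUM - TOR - VLY.
So from PIN the first move is to SUM.

SUM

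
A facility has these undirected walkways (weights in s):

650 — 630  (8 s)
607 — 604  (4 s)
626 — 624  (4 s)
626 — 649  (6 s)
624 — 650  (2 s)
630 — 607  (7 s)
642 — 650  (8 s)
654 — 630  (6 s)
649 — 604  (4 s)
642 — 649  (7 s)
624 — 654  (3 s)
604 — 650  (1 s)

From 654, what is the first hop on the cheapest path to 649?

624

Compare a few routes:
654–630–650–604–649: 6+8+1+4 = 19
654–624–650–604–649: 3+2+1+4 = 10
654–624–626–649: 3+4+6 = 13
The minimum is 10 s via 654–624–650–604–649.
So from 654 the first move is to 624.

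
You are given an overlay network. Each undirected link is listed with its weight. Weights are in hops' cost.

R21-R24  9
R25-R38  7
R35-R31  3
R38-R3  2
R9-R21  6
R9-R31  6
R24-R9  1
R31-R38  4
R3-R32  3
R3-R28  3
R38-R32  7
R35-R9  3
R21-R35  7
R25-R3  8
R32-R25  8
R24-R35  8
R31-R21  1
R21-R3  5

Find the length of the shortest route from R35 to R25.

14 hops' cost

Compare a few routes:
R35 → R31 → R21 → R3 → R38 → R25: 3+1+5+2+7 = 18
R35 → R31 → R38 → R25: 3+4+7 = 14
R35 → R31 → R21 → R3 → R25: 3+1+5+8 = 17
R35 → R31 → R38 → R3 → R25: 3+4+2+8 = 17
Cheapest is R35 → R31 → R38 → R25 at 14 hops' cost.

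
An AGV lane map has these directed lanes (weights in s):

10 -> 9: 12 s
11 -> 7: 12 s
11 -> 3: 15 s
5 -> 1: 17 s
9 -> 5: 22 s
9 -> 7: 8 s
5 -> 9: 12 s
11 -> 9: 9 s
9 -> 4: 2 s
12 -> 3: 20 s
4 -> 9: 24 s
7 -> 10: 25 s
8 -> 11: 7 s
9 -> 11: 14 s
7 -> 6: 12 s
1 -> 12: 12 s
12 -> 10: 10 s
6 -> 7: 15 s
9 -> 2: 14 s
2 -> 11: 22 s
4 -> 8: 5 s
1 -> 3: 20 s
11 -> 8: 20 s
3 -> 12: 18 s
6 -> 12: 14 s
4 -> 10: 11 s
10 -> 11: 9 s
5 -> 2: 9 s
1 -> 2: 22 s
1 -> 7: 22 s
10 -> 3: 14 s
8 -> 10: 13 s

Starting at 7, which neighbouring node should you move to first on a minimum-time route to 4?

10

Enumerating some paths:
7 → 10 → 9 → 4: 25+12+2 = 39
7 → 10 → 11 → 9 → 4: 25+9+9+2 = 45
Cheapest is 7 → 10 → 9 → 4 at 39 s.
So from 7 the first move is to 10.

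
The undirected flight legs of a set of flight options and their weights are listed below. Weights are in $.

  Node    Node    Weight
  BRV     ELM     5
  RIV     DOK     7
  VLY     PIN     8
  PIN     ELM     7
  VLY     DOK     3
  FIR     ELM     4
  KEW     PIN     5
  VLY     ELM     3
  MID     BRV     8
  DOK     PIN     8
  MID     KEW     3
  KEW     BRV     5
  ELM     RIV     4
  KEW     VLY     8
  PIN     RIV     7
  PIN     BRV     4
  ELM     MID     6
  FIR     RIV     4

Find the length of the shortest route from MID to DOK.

Shortest distances from MID:
MID: 0
KEW: 3  (via MID)
ELM: 6  (via MID)
BRV: 8  (via MID)
PIN: 8  (via KEW)
VLY: 9  (via ELM)
FIR: 10  (via ELM)
RIV: 10  (via ELM)
DOK: 12  (via VLY)
Shortest route: MID → ELM → VLY → DOK = $12.

$12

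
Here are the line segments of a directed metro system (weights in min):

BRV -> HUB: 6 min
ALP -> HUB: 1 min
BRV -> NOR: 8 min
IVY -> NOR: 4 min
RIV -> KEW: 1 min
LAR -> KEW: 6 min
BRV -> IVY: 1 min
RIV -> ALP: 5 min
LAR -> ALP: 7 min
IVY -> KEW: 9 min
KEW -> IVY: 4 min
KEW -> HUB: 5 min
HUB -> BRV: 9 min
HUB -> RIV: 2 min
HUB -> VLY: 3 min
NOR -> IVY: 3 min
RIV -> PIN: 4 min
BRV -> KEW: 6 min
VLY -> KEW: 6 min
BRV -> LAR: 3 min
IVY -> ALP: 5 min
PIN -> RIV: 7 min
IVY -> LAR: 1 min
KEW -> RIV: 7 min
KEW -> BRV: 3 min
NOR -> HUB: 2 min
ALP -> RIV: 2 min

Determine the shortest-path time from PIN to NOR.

16 min

Candidate routes:
PIN–RIV–ALP–HUB–BRV–IVY–NOR: 7+5+1+9+1+4 = 27
PIN–RIV–KEW–BRV–NOR: 7+1+3+8 = 19
PIN–RIV–KEW–IVY–NOR: 7+1+4+4 = 16
The minimum is 16 min via PIN–RIV–KEW–IVY–NOR.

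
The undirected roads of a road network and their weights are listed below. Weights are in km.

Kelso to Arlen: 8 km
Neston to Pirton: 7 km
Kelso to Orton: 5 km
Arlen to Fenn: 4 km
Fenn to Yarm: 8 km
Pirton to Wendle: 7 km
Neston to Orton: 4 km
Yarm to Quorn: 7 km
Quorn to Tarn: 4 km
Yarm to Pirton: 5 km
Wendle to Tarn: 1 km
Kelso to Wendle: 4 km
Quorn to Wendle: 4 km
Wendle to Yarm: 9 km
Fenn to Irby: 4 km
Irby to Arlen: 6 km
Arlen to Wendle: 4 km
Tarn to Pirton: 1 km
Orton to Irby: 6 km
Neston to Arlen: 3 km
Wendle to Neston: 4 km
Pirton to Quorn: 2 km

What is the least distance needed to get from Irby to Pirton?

Compare a few routes:
Irby → Orton → Neston → Wendle → Tarn → Pirton: 6+4+4+1+1 = 16
Irby → Arlen → Wendle → Tarn → Pirton: 6+4+1+1 = 12
Irby → Fenn → Arlen → Wendle → Tarn → Pirton: 4+4+4+1+1 = 14
Irby → Arlen → Neston → Wendle → Tarn → Pirton: 6+3+4+1+1 = 15
The minimum is 12 km via Irby → Arlen → Wendle → Tarn → Pirton.

12 km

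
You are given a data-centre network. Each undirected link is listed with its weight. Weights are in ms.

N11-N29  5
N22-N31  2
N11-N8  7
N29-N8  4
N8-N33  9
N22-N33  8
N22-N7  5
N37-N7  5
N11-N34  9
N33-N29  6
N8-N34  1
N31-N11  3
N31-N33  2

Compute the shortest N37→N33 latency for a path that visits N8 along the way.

Best N37 to N8: N37–N7–N22–N31–N11–N8 costing 22
Shortest N8→N33: N8–N33 = 9
Total via N8: 22 + 9 = 31 ms.

31 ms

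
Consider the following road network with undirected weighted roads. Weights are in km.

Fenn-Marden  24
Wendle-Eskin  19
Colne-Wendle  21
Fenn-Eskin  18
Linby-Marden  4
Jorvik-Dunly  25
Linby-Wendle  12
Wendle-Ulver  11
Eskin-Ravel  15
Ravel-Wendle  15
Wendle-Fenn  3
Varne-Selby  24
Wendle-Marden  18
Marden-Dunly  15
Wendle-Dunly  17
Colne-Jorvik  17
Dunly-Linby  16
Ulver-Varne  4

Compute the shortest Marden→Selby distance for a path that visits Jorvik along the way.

117 km

Shortest Marden→Jorvik: Marden–Dunly–Jorvik = 40
Shortest Jorvik→Selby: Jorvik–Colne–Wendle–Ulver–Varne–Selby = 77
Total via Jorvik: 40 + 77 = 117 km.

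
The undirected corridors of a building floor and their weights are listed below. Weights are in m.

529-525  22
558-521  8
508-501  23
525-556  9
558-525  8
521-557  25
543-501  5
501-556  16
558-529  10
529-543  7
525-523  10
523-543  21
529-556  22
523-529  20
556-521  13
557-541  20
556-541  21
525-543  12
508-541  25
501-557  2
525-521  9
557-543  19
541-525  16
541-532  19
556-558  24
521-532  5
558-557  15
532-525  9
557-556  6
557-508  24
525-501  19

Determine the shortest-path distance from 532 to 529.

Running Dijkstra from 532:
532: 0
521: 5  (via 532)
525: 9  (via 532)
558: 13  (via 521)
556: 18  (via 521)
523: 19  (via 525)
541: 19  (via 532)
543: 21  (via 525)
529: 23  (via 558)
Shortest route: 532 → 521 → 558 → 529 = 23 m.

23 m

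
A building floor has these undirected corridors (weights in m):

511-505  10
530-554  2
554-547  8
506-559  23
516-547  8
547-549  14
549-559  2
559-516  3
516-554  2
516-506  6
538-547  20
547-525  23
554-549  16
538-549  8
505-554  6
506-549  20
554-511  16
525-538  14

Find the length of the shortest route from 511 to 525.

45 m

Settle nodes by increasing distance from 511:
511: 0
505: 10  (via 511)
554: 16  (via 511)
516: 18  (via 554)
530: 18  (via 554)
559: 21  (via 516)
549: 23  (via 559)
547: 24  (via 554)
506: 24  (via 516)
538: 31  (via 549)
525: 45  (via 538)
Shortest route: 511–554–516–559–549–538–525 = 45 m.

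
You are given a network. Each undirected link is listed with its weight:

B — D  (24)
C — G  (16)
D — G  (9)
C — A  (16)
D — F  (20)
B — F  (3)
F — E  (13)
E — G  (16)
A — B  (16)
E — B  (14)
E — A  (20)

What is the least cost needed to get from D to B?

Enumerating some paths:
D - F - B: 20+3 = 23
D - B: 24 = 24
Cheapest is D - F - B at 23.

23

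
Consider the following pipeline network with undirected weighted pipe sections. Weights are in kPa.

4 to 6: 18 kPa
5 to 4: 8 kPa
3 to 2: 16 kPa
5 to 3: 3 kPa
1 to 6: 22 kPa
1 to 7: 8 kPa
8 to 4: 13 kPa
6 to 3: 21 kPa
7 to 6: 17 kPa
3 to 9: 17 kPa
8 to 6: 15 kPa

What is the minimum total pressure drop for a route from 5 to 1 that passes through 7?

49 kPa

Best 5 to 7: 5 → 3 → 6 → 7 costing 41
Shortest 7→1: 7 → 1 = 8
Total via 7: 41 + 8 = 49 kPa.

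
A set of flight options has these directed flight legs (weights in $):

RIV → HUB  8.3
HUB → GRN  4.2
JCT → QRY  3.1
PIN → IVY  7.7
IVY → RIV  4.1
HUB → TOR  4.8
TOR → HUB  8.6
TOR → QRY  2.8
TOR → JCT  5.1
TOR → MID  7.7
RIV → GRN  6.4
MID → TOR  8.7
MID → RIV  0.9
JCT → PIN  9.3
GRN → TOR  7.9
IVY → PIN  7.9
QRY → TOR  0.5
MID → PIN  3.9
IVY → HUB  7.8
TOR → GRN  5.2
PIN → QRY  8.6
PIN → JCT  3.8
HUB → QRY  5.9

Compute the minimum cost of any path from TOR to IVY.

Shortest distances from TOR:
TOR: 0
QRY: 2.8  (via TOR)
JCT: 5.1  (via TOR)
GRN: 5.2  (via TOR)
MID: 7.7  (via TOR)
HUB: 8.6  (via TOR)
RIV: 8.6  (via MID)
PIN: 11.6  (via MID)
IVY: 19.3  (via PIN)
Shortest route: TOR–MID–PIN–IVY = $19.3.

$19.3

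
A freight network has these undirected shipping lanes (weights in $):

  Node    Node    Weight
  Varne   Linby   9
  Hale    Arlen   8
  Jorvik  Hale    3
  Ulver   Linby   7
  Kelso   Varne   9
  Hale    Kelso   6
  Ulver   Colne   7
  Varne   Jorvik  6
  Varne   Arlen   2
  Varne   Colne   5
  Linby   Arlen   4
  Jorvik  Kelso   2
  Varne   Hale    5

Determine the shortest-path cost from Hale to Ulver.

Compare a few routes:
Hale → Varne → Colne → Ulver: 5+5+7 = 17
Hale → Varne → Arlen → Linby → Ulver: 5+2+4+7 = 18
The minimum is $17 via Hale → Varne → Colne → Ulver.

$17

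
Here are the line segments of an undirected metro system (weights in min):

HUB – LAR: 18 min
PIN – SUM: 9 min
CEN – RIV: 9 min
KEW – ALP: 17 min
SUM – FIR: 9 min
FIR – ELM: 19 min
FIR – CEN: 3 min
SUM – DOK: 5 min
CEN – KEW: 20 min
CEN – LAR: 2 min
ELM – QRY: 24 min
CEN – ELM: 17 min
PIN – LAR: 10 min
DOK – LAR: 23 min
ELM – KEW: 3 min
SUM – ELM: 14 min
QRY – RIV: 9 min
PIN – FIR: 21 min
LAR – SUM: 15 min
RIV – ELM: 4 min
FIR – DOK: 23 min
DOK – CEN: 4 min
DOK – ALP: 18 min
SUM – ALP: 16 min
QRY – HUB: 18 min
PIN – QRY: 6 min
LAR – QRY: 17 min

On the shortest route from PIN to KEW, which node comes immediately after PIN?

QRY

Candidate routes:
PIN–SUM–ELM–KEW: 9+14+3 = 26
PIN–LAR–CEN–KEW: 10+2+20 = 32
PIN–LAR–CEN–RIV–ELM–KEW: 10+2+9+4+3 = 28
PIN–QRY–RIV–ELM–KEW: 6+9+4+3 = 22
The minimum is 22 min via PIN–QRY–RIV–ELM–KEW.
So from PIN the first move is to QRY.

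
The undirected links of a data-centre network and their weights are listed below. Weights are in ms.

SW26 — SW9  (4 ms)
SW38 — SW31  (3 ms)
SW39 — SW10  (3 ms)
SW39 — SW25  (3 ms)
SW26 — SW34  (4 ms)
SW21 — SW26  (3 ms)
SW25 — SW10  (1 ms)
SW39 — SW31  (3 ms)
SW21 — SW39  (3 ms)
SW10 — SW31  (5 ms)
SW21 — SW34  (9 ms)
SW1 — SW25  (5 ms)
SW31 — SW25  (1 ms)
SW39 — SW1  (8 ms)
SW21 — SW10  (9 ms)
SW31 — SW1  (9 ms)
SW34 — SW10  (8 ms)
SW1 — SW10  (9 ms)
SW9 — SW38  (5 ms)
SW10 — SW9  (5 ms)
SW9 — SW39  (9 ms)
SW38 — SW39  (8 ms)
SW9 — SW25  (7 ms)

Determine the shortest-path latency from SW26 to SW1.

Enumerating some paths:
SW26 - SW21 - SW39 - SW1: 3+3+8 = 14
SW26 - SW21 - SW39 - SW10 - SW25 - SW1: 3+3+3+1+5 = 15
Cheapest is SW26 - SW21 - SW39 - SW1 at 14 ms.

14 ms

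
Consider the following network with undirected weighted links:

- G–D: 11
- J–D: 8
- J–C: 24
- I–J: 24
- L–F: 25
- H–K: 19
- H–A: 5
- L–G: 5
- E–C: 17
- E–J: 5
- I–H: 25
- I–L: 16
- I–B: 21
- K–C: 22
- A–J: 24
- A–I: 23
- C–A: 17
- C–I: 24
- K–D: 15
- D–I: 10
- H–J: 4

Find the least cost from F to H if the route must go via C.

Shortest F→C: F–L–I–C = 65
Shortest C→H: C–A–H = 22
Total via C: 65 + 22 = 87.

87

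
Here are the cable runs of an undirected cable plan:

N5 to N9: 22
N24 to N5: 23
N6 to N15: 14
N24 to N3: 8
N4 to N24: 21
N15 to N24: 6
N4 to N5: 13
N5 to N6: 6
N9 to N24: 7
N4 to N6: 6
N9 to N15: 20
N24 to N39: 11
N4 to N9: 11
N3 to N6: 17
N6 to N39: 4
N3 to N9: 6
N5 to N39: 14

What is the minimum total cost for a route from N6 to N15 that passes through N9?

Shortest N6→N9: N6–N4–N9 = 17
Shortest N9→N15: N9–N24–N15 = 13
Total via N9: 17 + 13 = 30.

30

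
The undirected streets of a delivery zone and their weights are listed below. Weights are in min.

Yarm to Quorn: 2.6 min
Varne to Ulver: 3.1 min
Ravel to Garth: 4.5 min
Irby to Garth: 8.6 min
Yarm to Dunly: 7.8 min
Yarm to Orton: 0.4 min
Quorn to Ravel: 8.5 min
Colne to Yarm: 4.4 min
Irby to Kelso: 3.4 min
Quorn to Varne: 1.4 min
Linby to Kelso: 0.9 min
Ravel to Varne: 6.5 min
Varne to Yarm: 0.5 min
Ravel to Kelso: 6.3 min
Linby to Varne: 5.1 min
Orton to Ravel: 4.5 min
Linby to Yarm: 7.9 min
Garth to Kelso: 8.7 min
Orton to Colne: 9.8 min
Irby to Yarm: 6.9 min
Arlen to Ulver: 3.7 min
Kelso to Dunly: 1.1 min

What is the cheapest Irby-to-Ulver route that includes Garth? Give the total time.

21.6 min

Shortest Irby→Garth: Irby → Garth = 8.6
Best Garth to Ulver: Garth → Ravel → Orton → Yarm → Varne → Ulver costing 13
Total via Garth: 8.6 + 13 = 21.6 min.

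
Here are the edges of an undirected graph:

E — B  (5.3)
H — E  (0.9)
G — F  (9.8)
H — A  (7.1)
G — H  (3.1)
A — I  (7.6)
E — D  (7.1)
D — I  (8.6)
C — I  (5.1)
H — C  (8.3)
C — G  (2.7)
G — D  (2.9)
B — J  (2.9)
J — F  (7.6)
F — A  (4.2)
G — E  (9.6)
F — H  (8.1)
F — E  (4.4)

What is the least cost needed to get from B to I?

Enumerating some paths:
B → E → H → A → I: 5.3+0.9+7.1+7.6 = 20.9
B → E → H → G → D → I: 5.3+0.9+3.1+2.9+8.6 = 20.8
B → E → H → G → C → I: 5.3+0.9+3.1+2.7+5.1 = 17.1
B → E → H → C → I: 5.3+0.9+8.3+5.1 = 19.6
Cheapest is B → E → H → G → C → I at 17.1.

17.1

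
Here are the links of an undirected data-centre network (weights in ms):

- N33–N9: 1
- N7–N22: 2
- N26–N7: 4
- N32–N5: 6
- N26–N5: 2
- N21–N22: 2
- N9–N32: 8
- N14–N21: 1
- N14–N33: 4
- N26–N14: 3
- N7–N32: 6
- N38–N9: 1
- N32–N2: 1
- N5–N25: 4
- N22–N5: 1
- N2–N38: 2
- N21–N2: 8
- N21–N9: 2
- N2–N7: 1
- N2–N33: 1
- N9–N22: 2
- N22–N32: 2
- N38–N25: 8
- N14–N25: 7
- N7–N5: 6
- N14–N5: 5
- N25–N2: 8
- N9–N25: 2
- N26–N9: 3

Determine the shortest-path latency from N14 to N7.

5 ms

Candidate routes:
N14 → N21 → N9 → N22 → N7: 1+2+2+2 = 7
N14 → N33 → N2 → N7: 4+1+1 = 6
N14 → N21 → N9 → N33 → N2 → N7: 1+2+1+1+1 = 6
N14 → N21 → N22 → N7: 1+2+2 = 5
Cheapest is N14 → N21 → N22 → N7 at 5 ms.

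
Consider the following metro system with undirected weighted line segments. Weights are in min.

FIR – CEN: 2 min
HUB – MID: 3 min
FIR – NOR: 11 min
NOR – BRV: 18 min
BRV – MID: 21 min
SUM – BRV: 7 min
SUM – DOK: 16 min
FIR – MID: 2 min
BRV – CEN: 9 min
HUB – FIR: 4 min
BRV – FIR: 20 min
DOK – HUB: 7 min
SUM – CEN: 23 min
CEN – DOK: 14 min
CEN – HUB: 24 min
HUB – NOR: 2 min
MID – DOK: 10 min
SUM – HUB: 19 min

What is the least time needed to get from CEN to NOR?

8 min

Running Dijkstra from CEN:
CEN: 0
FIR: 2  (via CEN)
MID: 4  (via FIR)
HUB: 6  (via FIR)
NOR: 8  (via HUB)
Shortest route: CEN → FIR → HUB → NOR = 8 min.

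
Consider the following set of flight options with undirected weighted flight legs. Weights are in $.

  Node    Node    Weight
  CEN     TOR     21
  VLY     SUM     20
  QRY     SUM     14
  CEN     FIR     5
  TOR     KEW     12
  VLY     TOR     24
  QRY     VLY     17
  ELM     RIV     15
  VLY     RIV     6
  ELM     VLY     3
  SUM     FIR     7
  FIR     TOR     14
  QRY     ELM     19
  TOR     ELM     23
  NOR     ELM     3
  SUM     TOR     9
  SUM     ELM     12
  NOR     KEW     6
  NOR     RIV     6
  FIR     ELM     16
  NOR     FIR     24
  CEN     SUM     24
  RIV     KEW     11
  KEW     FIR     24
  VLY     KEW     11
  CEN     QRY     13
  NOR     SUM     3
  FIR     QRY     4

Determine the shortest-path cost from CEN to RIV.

Shortest distances from CEN:
CEN: 0
FIR: 5  (via CEN)
QRY: 9  (via FIR)
SUM: 12  (via FIR)
NOR: 15  (via SUM)
ELM: 18  (via NOR)
TOR: 19  (via FIR)
KEW: 21  (via NOR)
RIV: 21  (via NOR)
Shortest route: CEN–FIR–SUM–NOR–RIV = $21.

$21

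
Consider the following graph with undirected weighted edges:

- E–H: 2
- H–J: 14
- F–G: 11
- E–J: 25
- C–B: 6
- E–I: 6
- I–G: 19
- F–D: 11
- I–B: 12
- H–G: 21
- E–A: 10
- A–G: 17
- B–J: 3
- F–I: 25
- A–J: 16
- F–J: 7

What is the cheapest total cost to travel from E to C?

Enumerating some paths:
E → I → B → C: 6+12+6 = 24
E → H → J → B → C: 2+14+3+6 = 25
Cheapest is E → I → B → C at 24.

24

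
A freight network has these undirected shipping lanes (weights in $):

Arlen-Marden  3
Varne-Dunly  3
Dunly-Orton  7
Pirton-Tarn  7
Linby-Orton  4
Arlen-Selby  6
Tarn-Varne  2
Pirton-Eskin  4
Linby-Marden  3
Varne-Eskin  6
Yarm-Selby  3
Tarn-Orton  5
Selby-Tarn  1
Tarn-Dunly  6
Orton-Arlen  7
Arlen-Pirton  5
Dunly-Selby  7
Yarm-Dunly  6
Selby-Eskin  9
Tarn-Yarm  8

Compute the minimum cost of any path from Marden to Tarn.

Compare a few routes:
Marden → Arlen → Pirton → Tarn: 3+5+7 = 15
Marden → Linby → Orton → Tarn: 3+4+5 = 12
Marden → Arlen → Selby → Tarn: 3+6+1 = 10
Cheapest is Marden → Arlen → Selby → Tarn at $10.

$10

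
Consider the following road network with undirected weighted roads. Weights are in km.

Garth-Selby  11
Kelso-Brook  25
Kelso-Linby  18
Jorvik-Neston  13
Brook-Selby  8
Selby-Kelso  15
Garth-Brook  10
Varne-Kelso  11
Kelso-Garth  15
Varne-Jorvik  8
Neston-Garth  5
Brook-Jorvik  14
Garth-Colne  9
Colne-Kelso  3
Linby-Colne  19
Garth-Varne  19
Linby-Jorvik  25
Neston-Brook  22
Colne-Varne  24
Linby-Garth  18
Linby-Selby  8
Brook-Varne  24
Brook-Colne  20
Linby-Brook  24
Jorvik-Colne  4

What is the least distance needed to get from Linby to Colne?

19 km

Enumerating some paths:
Linby–Selby–Kelso–Colne: 8+15+3 = 26
Linby–Garth–Colne: 18+9 = 27
Linby–Colne: 19 = 19
Linby–Kelso–Colne: 18+3 = 21
Cheapest is Linby–Colne at 19 km.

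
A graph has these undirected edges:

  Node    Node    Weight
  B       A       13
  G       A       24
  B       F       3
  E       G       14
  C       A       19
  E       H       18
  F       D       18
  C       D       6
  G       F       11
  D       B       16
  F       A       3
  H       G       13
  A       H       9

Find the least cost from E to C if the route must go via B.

50

Shortest E→B: E → G → F → B = 28
Best B to C: B → D → C costing 22
Total via B: 28 + 22 = 50.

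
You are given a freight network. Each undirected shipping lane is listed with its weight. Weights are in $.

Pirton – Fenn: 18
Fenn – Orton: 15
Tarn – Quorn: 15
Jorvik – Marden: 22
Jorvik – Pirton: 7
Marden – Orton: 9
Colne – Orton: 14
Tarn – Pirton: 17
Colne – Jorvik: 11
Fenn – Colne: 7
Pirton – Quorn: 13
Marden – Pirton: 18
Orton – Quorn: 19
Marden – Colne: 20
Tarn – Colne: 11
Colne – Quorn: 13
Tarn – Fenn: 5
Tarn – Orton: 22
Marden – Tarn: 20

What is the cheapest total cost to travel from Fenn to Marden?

$24

Settle nodes by increasing distance from Fenn:
Fenn: 0
Tarn: 5  (via Fenn)
Colne: 7  (via Fenn)
Orton: 15  (via Fenn)
Jorvik: 18  (via Colne)
Pirton: 18  (via Fenn)
Quorn: 20  (via Tarn)
Marden: 24  (via Orton)
Shortest route: Fenn–Orton–Marden = $24.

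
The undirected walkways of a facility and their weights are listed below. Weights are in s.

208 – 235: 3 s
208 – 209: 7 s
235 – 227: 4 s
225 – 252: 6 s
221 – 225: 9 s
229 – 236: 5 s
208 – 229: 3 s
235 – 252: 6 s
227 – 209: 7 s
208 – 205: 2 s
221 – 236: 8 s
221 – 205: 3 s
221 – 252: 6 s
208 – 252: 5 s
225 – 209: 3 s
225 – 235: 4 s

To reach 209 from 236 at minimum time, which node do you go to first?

229

Enumerating some paths:
236–229–208–209: 5+3+7 = 15
236–229–208–235–225–209: 5+3+3+4+3 = 18
Cheapest is 236–229–208–209 at 15 s.
So from 236 the first move is to 229.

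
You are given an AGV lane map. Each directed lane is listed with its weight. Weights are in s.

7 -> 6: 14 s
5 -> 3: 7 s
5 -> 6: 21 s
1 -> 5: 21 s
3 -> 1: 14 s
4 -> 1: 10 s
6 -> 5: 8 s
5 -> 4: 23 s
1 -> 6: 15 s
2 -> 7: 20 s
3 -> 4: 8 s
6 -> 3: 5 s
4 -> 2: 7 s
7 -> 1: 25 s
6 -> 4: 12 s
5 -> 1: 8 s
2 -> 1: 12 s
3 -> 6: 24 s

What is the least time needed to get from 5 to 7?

42 s

Shortest distances from 5:
5: 0
3: 7  (via 5)
1: 8  (via 5)
4: 15  (via 3)
6: 21  (via 5)
2: 22  (via 4)
7: 42  (via 2)
Shortest route: 5 → 3 → 4 → 2 → 7 = 42 s.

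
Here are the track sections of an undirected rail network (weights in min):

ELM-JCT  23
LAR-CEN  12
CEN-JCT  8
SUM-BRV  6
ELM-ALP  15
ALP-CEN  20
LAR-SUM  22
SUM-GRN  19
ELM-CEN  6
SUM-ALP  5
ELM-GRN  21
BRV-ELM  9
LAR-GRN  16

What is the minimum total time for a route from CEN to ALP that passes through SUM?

26 min

Shortest CEN→SUM: CEN–ELM–BRV–SUM = 21
Shortest SUM→ALP: SUM–ALP = 5
Total via SUM: 21 + 5 = 26 min.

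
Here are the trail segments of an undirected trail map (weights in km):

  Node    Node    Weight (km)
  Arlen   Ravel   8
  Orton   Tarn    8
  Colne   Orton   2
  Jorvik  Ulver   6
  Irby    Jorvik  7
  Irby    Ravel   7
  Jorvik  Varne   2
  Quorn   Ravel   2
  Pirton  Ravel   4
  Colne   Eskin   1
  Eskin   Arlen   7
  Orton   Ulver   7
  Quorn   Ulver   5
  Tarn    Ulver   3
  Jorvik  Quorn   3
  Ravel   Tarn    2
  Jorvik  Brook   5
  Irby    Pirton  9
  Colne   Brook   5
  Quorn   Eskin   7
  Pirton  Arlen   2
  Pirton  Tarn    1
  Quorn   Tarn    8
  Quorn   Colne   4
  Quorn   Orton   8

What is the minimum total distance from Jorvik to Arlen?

Compare a few routes:
Jorvik–Ulver–Tarn–Pirton–Arlen: 6+3+1+2 = 12
Jorvik–Quorn–Ravel–Tarn–Pirton–Arlen: 3+2+2+1+2 = 10
Jorvik–Quorn–Ravel–Pirton–Arlen: 3+2+4+2 = 11
Cheapest is Jorvik–Quorn–Ravel–Tarn–Pirton–Arlen at 10 km.

10 km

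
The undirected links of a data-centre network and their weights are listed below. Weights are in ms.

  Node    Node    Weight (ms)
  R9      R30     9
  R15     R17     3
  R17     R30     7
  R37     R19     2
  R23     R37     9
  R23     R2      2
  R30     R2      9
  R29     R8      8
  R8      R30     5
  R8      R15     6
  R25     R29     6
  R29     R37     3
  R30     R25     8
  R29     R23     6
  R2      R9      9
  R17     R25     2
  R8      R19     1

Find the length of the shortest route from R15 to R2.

Settle nodes by increasing distance from R15:
R15: 0
R17: 3  (via R15)
R25: 5  (via R17)
R8: 6  (via R15)
R19: 7  (via R8)
R37: 9  (via R19)
R30: 10  (via R17)
R29: 11  (via R25)
R23: 17  (via R29)
R2: 19  (via R30)
Shortest route: R15–R17–R30–R2 = 19 ms.

19 ms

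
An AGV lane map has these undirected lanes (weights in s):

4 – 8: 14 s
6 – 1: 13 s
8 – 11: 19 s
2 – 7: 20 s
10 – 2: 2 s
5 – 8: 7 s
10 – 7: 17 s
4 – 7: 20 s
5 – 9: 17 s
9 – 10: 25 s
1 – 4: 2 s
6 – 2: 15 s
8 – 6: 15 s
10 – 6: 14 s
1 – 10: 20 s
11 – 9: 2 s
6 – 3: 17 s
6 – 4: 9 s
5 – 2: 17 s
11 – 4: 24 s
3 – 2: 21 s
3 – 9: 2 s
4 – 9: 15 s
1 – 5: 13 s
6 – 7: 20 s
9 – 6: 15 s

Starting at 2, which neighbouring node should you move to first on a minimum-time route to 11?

Compare a few routes:
2–6–9–11: 15+15+2 = 32
2–10–6–9–11: 2+14+15+2 = 33
2–10–9–11: 2+25+2 = 29
2–3–9–11: 21+2+2 = 25
The minimum is 25 s via 2–3–9–11.
So from 2 the first move is to 3.

3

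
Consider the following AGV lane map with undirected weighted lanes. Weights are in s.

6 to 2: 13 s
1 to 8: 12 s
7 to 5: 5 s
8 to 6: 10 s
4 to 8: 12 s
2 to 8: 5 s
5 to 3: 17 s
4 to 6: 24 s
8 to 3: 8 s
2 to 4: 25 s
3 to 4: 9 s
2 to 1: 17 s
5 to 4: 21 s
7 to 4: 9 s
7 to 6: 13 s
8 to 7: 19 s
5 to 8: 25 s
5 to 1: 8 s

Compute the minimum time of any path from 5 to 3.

17 s

Running Dijkstra from 5:
5: 0
7: 5  (via 5)
1: 8  (via 5)
4: 14  (via 7)
3: 17  (via 5)
Shortest route: 5 → 3 = 17 s.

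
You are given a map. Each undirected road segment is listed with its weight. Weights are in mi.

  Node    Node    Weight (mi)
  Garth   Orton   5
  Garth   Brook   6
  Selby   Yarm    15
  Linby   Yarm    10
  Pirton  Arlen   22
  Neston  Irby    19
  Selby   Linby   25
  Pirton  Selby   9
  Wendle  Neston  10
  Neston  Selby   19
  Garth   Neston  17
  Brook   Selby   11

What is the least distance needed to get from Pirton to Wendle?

38 mi

Enumerating some paths:
Pirton - Selby - Brook - Garth - Neston - Wendle: 9+11+6+17+10 = 53
Pirton - Selby - Neston - Wendle: 9+19+10 = 38
The minimum is 38 mi via Pirton - Selby - Neston - Wendle.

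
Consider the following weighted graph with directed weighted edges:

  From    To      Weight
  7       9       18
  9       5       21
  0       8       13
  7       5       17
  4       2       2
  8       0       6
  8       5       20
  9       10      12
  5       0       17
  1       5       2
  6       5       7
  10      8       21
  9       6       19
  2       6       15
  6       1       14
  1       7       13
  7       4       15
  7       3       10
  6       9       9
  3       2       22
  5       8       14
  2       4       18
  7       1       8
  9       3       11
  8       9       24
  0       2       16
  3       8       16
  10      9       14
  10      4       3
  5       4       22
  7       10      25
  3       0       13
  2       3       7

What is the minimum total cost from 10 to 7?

47

Settle nodes by increasing distance from 10:
10: 0
4: 3  (via 10)
2: 5  (via 4)
3: 12  (via 2)
9: 14  (via 10)
6: 20  (via 2)
8: 21  (via 10)
0: 25  (via 3)
5: 27  (via 6)
1: 34  (via 6)
7: 47  (via 1)
Shortest route: 10 → 4 → 2 → 6 → 1 → 7 = 47.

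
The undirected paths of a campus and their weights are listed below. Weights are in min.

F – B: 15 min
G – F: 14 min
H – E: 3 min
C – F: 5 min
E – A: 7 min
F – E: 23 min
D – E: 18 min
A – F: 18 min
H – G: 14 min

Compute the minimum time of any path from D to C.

46 min

Compare a few routes:
D → E → F → C: 18+23+5 = 46
D → E → A → F → C: 18+7+18+5 = 48
The minimum is 46 min via D → E → F → C.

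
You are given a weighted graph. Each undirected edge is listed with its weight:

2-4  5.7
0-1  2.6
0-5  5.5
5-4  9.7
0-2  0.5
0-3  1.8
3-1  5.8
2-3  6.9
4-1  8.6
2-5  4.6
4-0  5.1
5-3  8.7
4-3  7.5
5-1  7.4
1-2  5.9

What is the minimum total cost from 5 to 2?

Shortest distances from 5:
5: 0
2: 4.6  (via 5)
Shortest route: 5 → 2 = 4.6.

4.6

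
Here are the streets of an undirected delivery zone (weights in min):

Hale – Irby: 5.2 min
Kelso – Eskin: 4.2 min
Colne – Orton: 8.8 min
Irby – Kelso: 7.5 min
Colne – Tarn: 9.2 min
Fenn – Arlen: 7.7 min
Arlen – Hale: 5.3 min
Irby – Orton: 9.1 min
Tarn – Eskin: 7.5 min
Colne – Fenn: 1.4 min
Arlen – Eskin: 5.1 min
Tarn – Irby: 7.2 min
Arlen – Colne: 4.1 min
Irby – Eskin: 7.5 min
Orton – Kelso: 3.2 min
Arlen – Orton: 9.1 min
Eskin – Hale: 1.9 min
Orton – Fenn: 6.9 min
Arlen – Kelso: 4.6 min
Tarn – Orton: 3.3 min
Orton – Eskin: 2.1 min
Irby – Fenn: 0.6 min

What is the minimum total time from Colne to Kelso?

Running Dijkstra from Colne:
Colne: 0
Fenn: 1.4  (via Colne)
Irby: 2  (via Fenn)
Arlen: 4.1  (via Colne)
Hale: 7.2  (via Irby)
Orton: 8.3  (via Fenn)
Kelso: 8.7  (via Arlen)
Shortest route: Colne–Arlen–Kelso = 8.7 min.

8.7 min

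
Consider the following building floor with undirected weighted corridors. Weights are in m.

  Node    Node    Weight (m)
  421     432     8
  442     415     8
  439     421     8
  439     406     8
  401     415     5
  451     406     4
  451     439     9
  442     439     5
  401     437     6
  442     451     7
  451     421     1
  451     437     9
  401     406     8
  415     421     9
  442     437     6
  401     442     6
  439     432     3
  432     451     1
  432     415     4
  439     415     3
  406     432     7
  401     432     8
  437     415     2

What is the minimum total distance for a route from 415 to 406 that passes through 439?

11 m

Shortest 415→439: 415 → 439 = 3
Shortest 439→406: 439 → 406 = 8
Total via 439: 3 + 8 = 11 m.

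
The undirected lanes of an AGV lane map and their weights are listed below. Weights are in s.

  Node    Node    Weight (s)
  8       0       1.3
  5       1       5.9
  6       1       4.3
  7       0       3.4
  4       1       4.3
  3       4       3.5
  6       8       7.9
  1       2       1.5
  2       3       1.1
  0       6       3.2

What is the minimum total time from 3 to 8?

Compare a few routes:
3–2–1–6–8: 1.1+1.5+4.3+7.9 = 14.8
3–2–1–6–0–8: 1.1+1.5+4.3+3.2+1.3 = 11.4
3–4–1–6–0–8: 3.5+4.3+4.3+3.2+1.3 = 16.6
Cheapest is 3–2–1–6–0–8 at 11.4 s.

11.4 s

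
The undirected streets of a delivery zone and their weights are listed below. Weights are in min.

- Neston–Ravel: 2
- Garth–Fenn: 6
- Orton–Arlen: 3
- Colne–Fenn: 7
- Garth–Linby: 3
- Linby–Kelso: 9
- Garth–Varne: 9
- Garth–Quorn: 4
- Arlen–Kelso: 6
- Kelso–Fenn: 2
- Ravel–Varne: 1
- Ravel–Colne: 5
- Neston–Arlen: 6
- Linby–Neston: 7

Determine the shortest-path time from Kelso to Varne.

15 min

Running Dijkstra from Kelso:
Kelso: 0
Fenn: 2  (via Kelso)
Arlen: 6  (via Kelso)
Garth: 8  (via Fenn)
Colne: 9  (via Fenn)
Orton: 9  (via Arlen)
Linby: 9  (via Kelso)
Quorn: 12  (via Garth)
Neston: 12  (via Arlen)
Ravel: 14  (via Colne)
Varne: 15  (via Ravel)
Shortest route: Kelso → Fenn → Colne → Ravel → Varne = 15 min.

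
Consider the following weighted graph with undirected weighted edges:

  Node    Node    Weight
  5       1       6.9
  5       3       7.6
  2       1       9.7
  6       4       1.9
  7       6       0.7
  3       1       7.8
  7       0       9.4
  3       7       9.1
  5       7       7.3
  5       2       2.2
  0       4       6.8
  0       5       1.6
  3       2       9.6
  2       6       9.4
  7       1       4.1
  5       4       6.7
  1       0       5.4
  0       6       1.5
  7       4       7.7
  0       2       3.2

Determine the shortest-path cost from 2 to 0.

3.2

Candidate routes:
2–5–0: 2.2+1.6 = 3.8
2–0: 3.2 = 3.2
The minimum is 3.2 via 2–0.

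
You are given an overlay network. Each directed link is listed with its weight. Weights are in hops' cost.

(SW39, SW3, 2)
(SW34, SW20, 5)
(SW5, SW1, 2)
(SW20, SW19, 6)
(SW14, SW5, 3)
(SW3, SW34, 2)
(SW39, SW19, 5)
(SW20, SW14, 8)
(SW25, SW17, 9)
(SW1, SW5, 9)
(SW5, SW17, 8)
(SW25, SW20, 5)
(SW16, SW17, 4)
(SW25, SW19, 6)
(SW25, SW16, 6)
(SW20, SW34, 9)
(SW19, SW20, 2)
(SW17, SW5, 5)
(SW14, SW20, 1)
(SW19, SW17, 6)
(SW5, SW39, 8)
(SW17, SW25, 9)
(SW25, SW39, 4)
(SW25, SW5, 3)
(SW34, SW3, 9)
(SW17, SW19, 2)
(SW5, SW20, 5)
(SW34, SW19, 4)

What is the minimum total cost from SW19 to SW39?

19 hops' cost

Compare a few routes:
SW19 - SW17 - SW25 - SW5 - SW39: 6+9+3+8 = 26
SW19 - SW17 - SW5 - SW39: 6+5+8 = 19
SW19 - SW20 - SW14 - SW5 - SW39: 2+8+3+8 = 21
The minimum is 19 hops' cost via SW19 - SW17 - SW5 - SW39.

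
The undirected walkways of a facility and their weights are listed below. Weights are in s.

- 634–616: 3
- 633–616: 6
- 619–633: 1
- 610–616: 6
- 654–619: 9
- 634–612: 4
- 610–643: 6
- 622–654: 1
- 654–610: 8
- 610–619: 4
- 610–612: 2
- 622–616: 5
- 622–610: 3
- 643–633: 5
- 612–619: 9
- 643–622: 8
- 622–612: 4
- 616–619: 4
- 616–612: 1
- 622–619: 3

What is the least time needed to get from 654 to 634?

Shortest distances from 654:
654: 0
622: 1  (via 654)
610: 4  (via 622)
619: 4  (via 622)
612: 5  (via 622)
633: 5  (via 619)
616: 6  (via 622)
643: 9  (via 622)
634: 9  (via 612)
Shortest route: 654 → 622 → 612 → 634 = 9 s.

9 s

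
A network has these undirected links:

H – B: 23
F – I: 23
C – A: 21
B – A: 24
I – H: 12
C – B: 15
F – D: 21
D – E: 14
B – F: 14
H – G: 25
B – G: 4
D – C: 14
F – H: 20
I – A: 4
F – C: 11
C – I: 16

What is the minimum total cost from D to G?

33

Settle nodes by increasing distance from D:
D: 0
C: 14  (via D)
E: 14  (via D)
F: 21  (via D)
B: 29  (via C)
I: 30  (via C)
G: 33  (via B)
Shortest route: D → C → B → G = 33.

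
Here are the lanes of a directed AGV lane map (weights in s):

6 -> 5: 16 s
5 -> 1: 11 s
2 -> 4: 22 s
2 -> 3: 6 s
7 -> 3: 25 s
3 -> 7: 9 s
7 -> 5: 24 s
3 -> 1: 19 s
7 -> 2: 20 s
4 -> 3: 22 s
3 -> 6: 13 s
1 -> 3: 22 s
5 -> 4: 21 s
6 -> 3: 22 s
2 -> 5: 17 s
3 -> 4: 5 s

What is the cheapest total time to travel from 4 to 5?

Shortest distances from 4:
4: 0
3: 22  (via 4)
7: 31  (via 3)
6: 35  (via 3)
1: 41  (via 3)
2: 51  (via 7)
5: 51  (via 6)
Shortest route: 4–3–6–5 = 51 s.

51 s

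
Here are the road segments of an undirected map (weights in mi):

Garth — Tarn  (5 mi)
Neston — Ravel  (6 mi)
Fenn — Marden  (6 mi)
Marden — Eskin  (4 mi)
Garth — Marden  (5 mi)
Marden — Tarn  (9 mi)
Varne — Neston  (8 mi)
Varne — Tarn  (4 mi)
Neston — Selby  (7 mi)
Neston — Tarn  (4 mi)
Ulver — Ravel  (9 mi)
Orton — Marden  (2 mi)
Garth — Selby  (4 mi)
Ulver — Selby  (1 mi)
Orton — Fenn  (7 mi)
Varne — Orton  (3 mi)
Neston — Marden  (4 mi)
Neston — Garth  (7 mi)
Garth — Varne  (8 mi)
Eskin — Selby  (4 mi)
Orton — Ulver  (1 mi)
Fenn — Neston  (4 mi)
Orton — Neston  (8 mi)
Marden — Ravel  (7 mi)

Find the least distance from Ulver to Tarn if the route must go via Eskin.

Shortest Ulver→Eskin: Ulver–Selby–Eskin = 5
Best Eskin to Tarn: Eskin–Marden–Neston–Tarn costing 12
Total via Eskin: 5 + 12 = 17 mi.

17 mi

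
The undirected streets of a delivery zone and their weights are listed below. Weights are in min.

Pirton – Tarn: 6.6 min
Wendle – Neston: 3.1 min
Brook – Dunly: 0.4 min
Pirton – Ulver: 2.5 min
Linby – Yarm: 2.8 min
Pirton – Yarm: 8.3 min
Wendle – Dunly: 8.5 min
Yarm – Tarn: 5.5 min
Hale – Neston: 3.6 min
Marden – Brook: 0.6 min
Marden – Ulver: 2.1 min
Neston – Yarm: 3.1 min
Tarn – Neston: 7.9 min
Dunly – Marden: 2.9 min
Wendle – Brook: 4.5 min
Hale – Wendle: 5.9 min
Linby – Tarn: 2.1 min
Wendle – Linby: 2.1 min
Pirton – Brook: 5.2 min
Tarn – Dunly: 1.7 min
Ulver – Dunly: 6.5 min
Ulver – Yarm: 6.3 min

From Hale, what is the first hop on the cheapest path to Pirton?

Compare a few routes:
Hale - Neston - Yarm - Ulver - Pirton: 3.6+3.1+6.3+2.5 = 15.5
Hale - Neston - Yarm - Pirton: 3.6+3.1+8.3 = 15
Hale - Wendle - Brook - Pirton: 5.9+4.5+5.2 = 15.6
Hale - Wendle - Brook - Marden - Ulver - Pirton: 5.9+4.5+0.6+2.1+2.5 = 15.6
The minimum is 15 min via Hale - Neston - Yarm - Pirton.
So from Hale the first move is to Neston.

Neston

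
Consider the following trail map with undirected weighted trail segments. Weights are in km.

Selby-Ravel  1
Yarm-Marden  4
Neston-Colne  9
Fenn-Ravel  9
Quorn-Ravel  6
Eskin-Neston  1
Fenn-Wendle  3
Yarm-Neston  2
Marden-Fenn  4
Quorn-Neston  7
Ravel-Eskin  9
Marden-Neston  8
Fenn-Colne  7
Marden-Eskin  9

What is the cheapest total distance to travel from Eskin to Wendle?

14 km

Shortest distances from Eskin:
Eskin: 0
Neston: 1  (via Eskin)
Yarm: 3  (via Neston)
Marden: 7  (via Yarm)
Quorn: 8  (via Neston)
Ravel: 9  (via Eskin)
Colne: 10  (via Neston)
Selby: 10  (via Ravel)
Fenn: 11  (via Marden)
Wendle: 14  (via Fenn)
Shortest route: Eskin–Neston–Yarm–Marden–Fenn–Wendle = 14 km.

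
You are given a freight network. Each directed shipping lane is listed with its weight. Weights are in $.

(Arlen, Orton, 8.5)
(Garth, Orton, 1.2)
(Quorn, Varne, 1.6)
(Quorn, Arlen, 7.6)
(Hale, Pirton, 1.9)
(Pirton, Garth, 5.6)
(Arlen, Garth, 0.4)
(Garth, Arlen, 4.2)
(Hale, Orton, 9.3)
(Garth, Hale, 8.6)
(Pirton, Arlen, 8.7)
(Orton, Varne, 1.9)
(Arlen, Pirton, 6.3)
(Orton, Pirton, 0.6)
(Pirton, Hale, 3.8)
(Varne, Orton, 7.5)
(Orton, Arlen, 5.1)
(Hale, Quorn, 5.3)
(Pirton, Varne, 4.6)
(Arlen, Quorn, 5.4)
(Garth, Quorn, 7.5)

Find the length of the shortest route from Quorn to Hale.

Shortest distances from Quorn:
Quorn: 0
Varne: 1.6  (via Quorn)
Arlen: 7.6  (via Quorn)
Garth: 8  (via Arlen)
Orton: 9.1  (via Varne)
Pirton: 9.7  (via Orton)
Hale: 13.5  (via Pirton)
Shortest route: Quorn → Varne → Orton → Pirton → Hale = $13.5.

$13.5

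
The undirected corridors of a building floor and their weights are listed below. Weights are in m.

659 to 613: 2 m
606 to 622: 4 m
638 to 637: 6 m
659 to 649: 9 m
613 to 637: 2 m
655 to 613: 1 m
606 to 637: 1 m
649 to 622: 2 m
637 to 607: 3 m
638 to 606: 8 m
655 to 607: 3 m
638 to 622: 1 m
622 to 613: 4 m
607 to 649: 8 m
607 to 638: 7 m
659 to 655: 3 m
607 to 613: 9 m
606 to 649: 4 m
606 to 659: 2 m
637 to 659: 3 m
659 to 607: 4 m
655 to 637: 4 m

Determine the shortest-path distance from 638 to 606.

5 m

Compare a few routes:
638 - 622 - 606: 1+4 = 5
638 - 622 - 613 - 637 - 606: 1+4+2+1 = 8
638 - 637 - 606: 6+1 = 7
638 - 622 - 649 - 606: 1+2+4 = 7
The minimum is 5 m via 638 - 622 - 606.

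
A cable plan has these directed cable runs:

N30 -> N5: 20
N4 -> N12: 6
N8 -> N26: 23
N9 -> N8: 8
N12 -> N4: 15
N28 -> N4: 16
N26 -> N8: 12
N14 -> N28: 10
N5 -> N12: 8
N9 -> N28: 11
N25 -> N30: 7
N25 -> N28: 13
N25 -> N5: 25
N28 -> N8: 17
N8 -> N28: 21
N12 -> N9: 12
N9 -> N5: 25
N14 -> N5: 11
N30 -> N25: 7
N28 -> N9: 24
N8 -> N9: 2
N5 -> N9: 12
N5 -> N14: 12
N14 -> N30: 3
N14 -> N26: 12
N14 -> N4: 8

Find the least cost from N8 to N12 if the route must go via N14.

Shortest N8→N14: N8–N9–N5–N14 = 39
Shortest N14→N12: N14–N4–N12 = 14
Total via N14: 39 + 14 = 53.

53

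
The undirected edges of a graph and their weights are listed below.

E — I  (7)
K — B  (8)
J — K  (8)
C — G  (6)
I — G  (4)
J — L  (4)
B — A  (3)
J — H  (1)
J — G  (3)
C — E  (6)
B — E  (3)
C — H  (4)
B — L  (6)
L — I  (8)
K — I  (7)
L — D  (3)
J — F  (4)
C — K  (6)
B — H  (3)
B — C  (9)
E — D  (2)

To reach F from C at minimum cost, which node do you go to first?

H

Enumerating some paths:
C → H → J → F: 4+1+4 = 9
C → G → J → F: 6+3+4 = 13
The minimum is 9 via C → H → J → F.
So from C the first move is to H.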